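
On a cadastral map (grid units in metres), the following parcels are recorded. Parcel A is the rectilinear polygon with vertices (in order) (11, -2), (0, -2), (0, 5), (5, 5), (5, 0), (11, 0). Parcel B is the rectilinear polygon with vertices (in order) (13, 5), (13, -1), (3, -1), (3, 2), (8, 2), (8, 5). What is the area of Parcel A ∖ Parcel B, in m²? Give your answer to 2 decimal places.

|Parcel A| = 47, |Parcel A∩Parcel B| = 12.
|Parcel A ∖ Parcel B| = |Parcel A| − |Parcel A∩Parcel B| = 47 − 12 = 35.00.

35.00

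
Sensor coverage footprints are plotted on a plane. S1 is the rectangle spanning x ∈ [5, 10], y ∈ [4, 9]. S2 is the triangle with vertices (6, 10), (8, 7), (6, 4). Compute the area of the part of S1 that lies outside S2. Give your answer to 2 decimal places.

|S1| = 25, |S1∩S2| = 5.6667.
|S1 ∖ S2| = |S1| − |S1∩S2| = 25 − 5.6667 = 19.33.

19.33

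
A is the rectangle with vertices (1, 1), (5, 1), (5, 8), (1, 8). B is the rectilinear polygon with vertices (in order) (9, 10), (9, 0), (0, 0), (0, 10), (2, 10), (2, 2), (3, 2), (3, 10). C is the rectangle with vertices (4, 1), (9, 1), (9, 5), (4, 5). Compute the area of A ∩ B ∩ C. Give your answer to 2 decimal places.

The intersection is the polygon with vertices (5,1), (4,1), (4,5), (5,5).
By the shoelace formula its area is 4.00.

4.00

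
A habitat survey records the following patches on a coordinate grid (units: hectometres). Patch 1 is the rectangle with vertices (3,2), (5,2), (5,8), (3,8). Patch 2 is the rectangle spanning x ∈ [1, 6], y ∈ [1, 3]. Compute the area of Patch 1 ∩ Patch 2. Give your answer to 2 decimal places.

|Patch 1∩Patch 2|: x∈[3,5], y∈[2,3] → 2·1 = 2.

2.00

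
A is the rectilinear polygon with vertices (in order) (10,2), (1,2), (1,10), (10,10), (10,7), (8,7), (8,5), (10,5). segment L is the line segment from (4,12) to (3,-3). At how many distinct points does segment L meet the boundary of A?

2

The segment meets the boundary at (3.333,2), (3.867,10).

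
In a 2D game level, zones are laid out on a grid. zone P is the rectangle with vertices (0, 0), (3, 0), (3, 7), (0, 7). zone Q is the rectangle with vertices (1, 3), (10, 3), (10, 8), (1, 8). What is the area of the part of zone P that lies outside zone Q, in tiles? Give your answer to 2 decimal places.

13.00

|zone P∩zone Q|: x∈[1,3], y∈[3,7] → 2·4 = 8.
|zone P| = 21.
|zone P ∖ zone Q| = |zone P| − |zone P∩zone Q| = 21 − 8 = 13.00.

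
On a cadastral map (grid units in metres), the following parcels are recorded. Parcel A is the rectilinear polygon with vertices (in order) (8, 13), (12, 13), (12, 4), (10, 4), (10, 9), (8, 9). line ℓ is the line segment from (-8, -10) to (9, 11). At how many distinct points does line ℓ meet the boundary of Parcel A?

The segment meets the boundary at (8,9.765).

1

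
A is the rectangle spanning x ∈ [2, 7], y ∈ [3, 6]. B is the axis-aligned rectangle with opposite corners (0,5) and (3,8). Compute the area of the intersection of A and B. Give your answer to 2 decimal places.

|A∩B|: x∈[2,3], y∈[5,6] → 1·1 = 1.

1.00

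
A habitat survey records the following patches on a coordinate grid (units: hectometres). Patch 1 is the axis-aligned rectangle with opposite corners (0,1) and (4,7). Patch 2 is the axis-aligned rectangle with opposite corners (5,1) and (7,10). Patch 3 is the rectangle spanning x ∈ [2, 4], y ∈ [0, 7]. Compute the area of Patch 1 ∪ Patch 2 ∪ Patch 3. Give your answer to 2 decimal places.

By inclusion–exclusion:
Individual areas: |Patch 1| = 24, |Patch 2| = 18, |Patch 3| = 14.
|Patch 1∩Patch 2| = 0 (no overlap).
|Patch 1∩Patch 3|: x∈[2,4], y∈[1,7] → 2·6 = 12.
|Patch 2∩Patch 3| = 0 (no overlap).
|Patch 1∩Patch 2∩Patch 3| = 0.
|Patch 1 ∪ Patch 2 ∪ Patch 3| = 56 − 12 + 0 = 44.00.

44.00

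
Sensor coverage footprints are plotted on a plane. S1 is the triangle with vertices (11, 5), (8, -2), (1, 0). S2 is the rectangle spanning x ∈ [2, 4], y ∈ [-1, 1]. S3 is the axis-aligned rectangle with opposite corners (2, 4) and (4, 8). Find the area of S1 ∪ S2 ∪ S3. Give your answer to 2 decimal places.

By inclusion–exclusion:
Individual areas: |S1| = 27.5, |S2| = 4, |S3| = 8.
|S1∩S2| = 2.8929.
|S1∩S3| = 0.
|S2∩S3| = 0 (no overlap).
|S1∩S2∩S3| = 0.
|S1 ∪ S2 ∪ S3| = 39.5 − 2.8929 + 0 = 36.61.

36.61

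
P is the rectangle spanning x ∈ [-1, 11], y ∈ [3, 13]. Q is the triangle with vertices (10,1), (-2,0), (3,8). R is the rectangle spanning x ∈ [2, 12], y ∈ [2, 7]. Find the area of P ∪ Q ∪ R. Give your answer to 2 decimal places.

By inclusion–exclusion:
Individual areas: |P| = 120, |Q| = 45.5, |R| = 50.
|P∩Q| = 20.3125.
|P∩R|: x∈[2,11], y∈[3,7] → 9·4 = 36.
|Q∩R| = 22.3875.
|P∩Q∩R| = 15.8875.
|P ∪ Q ∪ R| = 215.5 − 78.7 + 15.8875 = 152.69.

152.69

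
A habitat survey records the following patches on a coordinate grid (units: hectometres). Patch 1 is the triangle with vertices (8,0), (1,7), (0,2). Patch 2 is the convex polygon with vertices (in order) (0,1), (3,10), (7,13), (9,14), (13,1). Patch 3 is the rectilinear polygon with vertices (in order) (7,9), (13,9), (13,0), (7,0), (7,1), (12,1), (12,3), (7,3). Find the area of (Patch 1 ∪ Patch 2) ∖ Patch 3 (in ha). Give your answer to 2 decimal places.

82.44

|Patch 1 ∪ Patch 2| = 110.9712.
|(Patch 1 ∪ Patch 2) ∩ Patch 3| = 28.5288.
|(Patch 1 ∪ Patch 2) ∖ Patch 3| = 110.9712 − 28.5288 = 82.44.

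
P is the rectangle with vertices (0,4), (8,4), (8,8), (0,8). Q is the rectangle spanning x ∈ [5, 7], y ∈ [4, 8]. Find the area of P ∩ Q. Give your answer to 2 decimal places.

|P∩Q|: x∈[5,7], y∈[4,8] → 2·4 = 8.

8.00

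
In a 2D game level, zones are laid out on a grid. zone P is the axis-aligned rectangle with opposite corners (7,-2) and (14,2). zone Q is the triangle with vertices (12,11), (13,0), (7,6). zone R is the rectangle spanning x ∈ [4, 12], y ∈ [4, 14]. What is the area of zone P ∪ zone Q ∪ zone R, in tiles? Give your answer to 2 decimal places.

By inclusion–exclusion:
Individual areas: |zone P| = 28, |zone Q| = 30, |zone R| = 80.
|zone P∩zone Q| = 1.8182.
|zone P∩zone R| = 0 (no overlap).
|zone Q∩zone R| = 20.5.
|zone P∩zone Q∩zone R| = 0.
|zone P ∪ zone Q ∪ zone R| = 138 − 22.3182 + 0 = 115.68.

115.68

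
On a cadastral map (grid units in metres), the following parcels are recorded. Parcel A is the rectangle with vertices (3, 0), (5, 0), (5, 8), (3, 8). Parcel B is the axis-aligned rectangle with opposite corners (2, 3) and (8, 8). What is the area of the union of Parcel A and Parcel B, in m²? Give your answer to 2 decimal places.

By inclusion–exclusion:
Individual areas: |Parcel A| = 16, |Parcel B| = 30.
|Parcel A∩Parcel B|: x∈[3,5], y∈[3,8] → 2·5 = 10.
|Parcel A ∪ Parcel B| = 46 − 10 = 36.00.

36.00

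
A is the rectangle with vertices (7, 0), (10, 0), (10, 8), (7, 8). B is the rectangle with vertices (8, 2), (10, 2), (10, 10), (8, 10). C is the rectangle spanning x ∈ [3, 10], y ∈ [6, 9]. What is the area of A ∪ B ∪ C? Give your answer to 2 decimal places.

By inclusion–exclusion:
Individual areas: |A| = 24, |B| = 16, |C| = 21.
|A∩B|: x∈[8,10], y∈[2,8] → 2·6 = 12.
|A∩C|: x∈[7,10], y∈[6,8] → 3·2 = 6.
|B∩C|: x∈[8,10], y∈[6,9] → 2·3 = 6.
|A∩B∩C| = 4.
|A ∪ B ∪ C| = 61 − 24 + 4 = 41.00.

41.00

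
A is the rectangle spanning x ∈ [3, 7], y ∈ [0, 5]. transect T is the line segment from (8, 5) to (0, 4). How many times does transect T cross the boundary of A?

The segment meets the boundary at (7,4.875), (3,4.375).

2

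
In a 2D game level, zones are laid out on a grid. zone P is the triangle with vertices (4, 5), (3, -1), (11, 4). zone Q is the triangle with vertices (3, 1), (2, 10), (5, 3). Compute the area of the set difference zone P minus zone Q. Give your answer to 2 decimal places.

18.96

|zone P| = 21.5, |zone P∩zone Q| = 2.5413.
|zone P ∖ zone Q| = |zone P| − |zone P∩zone Q| = 21.5 − 2.5413 = 18.96.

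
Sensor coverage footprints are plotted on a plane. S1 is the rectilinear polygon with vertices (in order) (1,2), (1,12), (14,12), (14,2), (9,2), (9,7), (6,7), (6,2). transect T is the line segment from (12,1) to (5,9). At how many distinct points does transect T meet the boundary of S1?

The segment meets the boundary at (6.75,7), (9,4.429), (11.125,2).

3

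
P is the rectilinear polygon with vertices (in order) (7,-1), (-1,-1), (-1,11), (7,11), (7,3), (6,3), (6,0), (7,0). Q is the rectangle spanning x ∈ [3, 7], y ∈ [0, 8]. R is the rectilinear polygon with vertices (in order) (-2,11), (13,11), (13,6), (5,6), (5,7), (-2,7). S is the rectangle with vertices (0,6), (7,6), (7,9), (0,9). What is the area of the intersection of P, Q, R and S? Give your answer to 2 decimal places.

6.00

The intersection is the polygon with vertices (7,8), (7,6), (5,6), (5,7), (3,7), (3,8).
By the shoelace formula its area is 6.00.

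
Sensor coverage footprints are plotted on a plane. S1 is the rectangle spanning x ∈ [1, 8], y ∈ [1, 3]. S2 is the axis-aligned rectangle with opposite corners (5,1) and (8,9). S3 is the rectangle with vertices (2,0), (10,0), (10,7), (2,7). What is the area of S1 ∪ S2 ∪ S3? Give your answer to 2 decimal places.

By inclusion–exclusion:
Individual areas: |S1| = 14, |S2| = 24, |S3| = 56.
|S1∩S2|: x∈[5,8], y∈[1,3] → 3·2 = 6.
|S1∩S3|: x∈[2,8], y∈[1,3] → 6·2 = 12.
|S2∩S3|: x∈[5,8], y∈[1,7] → 3·6 = 18.
|S1∩S2∩S3| = 6.
|S1 ∪ S2 ∪ S3| = 94 − 36 + 6 = 64.00.

64.00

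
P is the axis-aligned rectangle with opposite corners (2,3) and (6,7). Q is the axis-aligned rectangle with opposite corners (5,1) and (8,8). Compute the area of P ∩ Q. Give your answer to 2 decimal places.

4.00

|P∩Q|: x∈[5,6], y∈[3,7] → 1·4 = 4.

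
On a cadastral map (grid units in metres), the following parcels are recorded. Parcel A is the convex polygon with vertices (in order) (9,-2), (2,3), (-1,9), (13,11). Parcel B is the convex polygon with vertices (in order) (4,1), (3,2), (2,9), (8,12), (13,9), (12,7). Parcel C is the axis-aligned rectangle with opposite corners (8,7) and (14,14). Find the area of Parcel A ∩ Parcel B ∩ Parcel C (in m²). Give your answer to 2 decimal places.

The intersection is the polygon with vertices (10.308,10.615), (12.48,9.312), (11.769,7), (8,7), (8,10.286).
By the shoelace formula its area is 13.58.

13.58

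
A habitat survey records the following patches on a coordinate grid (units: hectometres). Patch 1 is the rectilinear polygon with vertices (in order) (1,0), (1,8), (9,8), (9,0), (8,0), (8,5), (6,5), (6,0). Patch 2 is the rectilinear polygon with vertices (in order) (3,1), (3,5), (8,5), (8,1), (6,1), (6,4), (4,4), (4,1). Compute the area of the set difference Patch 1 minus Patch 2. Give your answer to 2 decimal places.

48.00

|Patch 1| = 54, |Patch 1∩Patch 2| = 6.
|Patch 1 ∖ Patch 2| = |Patch 1| − |Patch 1∩Patch 2| = 54 − 6 = 48.00.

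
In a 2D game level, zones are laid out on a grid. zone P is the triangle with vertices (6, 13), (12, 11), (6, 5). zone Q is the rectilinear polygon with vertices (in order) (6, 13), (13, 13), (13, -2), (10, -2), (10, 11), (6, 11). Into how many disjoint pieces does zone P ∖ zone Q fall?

1

zone P ∖ zone Q is a single connected region.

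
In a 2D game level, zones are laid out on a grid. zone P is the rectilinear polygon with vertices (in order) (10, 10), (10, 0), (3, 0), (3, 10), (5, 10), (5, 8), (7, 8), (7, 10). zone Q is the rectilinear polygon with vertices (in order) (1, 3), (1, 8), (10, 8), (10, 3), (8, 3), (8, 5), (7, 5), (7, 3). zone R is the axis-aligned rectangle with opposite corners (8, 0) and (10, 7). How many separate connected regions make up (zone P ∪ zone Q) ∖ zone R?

(zone P ∪ zone Q) ∖ zone R is a single connected region.

1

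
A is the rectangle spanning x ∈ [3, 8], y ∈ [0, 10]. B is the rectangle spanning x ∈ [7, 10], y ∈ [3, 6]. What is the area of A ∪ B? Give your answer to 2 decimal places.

56.00

By inclusion–exclusion:
Individual areas: |A| = 50, |B| = 9.
|A∩B|: x∈[7,8], y∈[3,6] → 1·3 = 3.
|A ∪ B| = 59 − 3 = 56.00.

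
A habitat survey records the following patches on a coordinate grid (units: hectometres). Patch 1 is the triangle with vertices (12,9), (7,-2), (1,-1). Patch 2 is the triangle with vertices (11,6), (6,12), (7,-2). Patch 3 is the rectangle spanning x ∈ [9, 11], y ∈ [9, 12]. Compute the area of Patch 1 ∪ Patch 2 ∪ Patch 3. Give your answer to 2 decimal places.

57.55

By inclusion–exclusion:
Individual areas: |Patch 1| = 35.5, |Patch 2| = 32, |Patch 3| = 6.
|Patch 1∩Patch 2| = 15.9458.
|Patch 1∩Patch 3| = 0.
|Patch 2∩Patch 3| = 0.
|Patch 1∩Patch 2∩Patch 3| = 0.
|Patch 1 ∪ Patch 2 ∪ Patch 3| = 73.5 − 15.9458 + 0 = 57.55.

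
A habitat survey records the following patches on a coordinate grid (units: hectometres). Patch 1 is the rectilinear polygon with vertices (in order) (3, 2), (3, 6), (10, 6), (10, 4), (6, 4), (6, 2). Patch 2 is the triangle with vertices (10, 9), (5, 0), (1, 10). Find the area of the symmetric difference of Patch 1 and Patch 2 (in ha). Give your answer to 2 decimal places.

|Patch 1| = 20, |Patch 2| = 43, |Patch 1∩Patch 2| = 13.7556.
|Patch 1 △ Patch 2| = |Patch 1| + |Patch 2| − 2·|Patch 1∩Patch 2| = 20 + 43 − 27.5111 = 35.49.

35.49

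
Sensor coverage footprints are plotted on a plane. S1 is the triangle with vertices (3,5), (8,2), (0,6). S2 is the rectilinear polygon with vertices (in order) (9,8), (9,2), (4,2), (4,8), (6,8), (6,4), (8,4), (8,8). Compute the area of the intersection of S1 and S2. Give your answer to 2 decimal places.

The intersection is the polygon with vertices (8,2), (4,4), (4,4.4).
By the shoelace formula its area is 0.80.

0.80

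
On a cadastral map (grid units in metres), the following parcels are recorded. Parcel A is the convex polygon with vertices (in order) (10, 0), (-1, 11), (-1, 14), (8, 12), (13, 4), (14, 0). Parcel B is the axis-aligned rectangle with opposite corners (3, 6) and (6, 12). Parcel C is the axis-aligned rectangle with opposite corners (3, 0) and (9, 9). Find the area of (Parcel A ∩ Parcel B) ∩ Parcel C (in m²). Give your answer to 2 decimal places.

The region (Parcel A ∩ Parcel B) ∩ Parcel C is the polygon with vertices (3,9), (6,9), (6,6), (4,6), (3,7).
By the shoelace formula its area is 8.50.

8.50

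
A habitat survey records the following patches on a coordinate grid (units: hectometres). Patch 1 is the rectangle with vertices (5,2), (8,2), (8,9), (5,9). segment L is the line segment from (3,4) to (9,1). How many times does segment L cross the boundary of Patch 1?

2

The segment meets the boundary at (7,2), (5,3).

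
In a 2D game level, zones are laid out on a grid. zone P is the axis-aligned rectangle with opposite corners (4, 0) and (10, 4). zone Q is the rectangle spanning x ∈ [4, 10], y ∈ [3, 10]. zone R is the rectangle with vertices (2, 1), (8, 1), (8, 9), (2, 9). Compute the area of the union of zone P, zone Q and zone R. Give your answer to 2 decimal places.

76.00

By inclusion–exclusion:
Individual areas: |zone P| = 24, |zone Q| = 42, |zone R| = 48.
|zone P∩zone Q|: x∈[4,10], y∈[3,4] → 6·1 = 6.
|zone P∩zone R|: x∈[4,8], y∈[1,4] → 4·3 = 12.
|zone Q∩zone R|: x∈[4,8], y∈[3,9] → 4·6 = 24.
|zone P∩zone Q∩zone R| = 4.
|zone P ∪ zone Q ∪ zone R| = 114 − 42 + 4 = 76.00.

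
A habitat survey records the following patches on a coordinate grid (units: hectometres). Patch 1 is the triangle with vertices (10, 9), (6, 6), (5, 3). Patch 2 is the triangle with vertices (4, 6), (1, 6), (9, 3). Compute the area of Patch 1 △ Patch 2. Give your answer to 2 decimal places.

8.16

|Patch 1| = 4.5, |Patch 2| = 4.5, |Patch 1∩Patch 2| = 0.419.
|Patch 1 △ Patch 2| = |Patch 1| + |Patch 2| − 2·|Patch 1∩Patch 2| = 4.5 + 4.5 − 0.8381 = 8.16.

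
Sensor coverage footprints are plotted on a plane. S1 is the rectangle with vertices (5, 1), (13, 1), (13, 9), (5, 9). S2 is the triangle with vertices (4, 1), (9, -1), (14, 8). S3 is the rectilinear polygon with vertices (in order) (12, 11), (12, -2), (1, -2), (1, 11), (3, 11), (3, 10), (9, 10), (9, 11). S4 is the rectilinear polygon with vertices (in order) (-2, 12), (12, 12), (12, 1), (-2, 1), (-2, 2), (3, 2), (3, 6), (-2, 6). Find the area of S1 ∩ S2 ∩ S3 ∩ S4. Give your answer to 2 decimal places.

18.84

The intersection is the polygon with vertices (5,1), (5,1.7), (12,6.6), (12,4.4), (10.111,1).
By the shoelace formula its area is 18.84.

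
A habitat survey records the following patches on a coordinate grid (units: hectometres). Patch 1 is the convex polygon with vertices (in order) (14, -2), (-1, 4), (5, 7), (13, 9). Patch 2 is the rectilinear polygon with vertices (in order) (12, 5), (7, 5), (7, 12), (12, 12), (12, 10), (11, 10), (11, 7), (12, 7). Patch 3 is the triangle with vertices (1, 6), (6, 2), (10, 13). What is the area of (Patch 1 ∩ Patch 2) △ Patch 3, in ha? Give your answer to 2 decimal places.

46.50

|Patch 1 ∩ Patch 2| = 14.
|(Patch 1 ∩ Patch 2) ∩ Patch 3| = 1.5011.
|(Patch 1 ∩ Patch 2) △ Patch 3| = 14 + 35.5 − 3.0023 = 46.50.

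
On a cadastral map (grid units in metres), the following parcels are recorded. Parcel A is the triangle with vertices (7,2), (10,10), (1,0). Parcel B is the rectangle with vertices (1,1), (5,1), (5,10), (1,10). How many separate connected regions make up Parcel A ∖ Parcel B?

Parcel A ∖ Parcel B splits into 2 disjoint pieces (area 14.7778, area 1.05).

2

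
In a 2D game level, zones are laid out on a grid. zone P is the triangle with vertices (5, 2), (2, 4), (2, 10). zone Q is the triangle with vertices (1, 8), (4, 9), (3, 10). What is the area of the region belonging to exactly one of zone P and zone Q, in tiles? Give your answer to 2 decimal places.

10.35

|zone P| = 9, |zone Q| = 2, |zone P∩zone Q| = 0.3266.
|zone P △ zone Q| = |zone P| + |zone Q| − 2·|zone P∩zone Q| = 9 + 2 − 0.6532 = 10.35.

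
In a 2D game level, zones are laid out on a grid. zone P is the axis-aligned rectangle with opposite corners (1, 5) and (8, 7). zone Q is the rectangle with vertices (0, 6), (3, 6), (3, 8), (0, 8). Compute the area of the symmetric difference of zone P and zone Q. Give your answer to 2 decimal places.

|zone P∩zone Q|: x∈[1,3], y∈[6,7] → 2·1 = 2.
|zone P △ zone Q| = |zone P| + |zone Q| − 2·|zone P∩zone Q| = 14 + 6 − 4 = 16.00.

16.00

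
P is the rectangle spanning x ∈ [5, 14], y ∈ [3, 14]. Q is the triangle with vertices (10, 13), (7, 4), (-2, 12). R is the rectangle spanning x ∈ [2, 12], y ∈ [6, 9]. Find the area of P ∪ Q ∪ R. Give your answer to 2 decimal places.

By inclusion–exclusion:
Individual areas: |P| = 99, |Q| = 52.5, |R| = 30.
|P∩Q| = 28.6806.
|P∩R|: x∈[5,12], y∈[6,9] → 7·3 = 21.
|Q∩R| = 15.1389.
|P∩Q∩R| = 9.5.
|P ∪ Q ∪ R| = 181.5 − 64.8194 + 9.5 = 126.18.

126.18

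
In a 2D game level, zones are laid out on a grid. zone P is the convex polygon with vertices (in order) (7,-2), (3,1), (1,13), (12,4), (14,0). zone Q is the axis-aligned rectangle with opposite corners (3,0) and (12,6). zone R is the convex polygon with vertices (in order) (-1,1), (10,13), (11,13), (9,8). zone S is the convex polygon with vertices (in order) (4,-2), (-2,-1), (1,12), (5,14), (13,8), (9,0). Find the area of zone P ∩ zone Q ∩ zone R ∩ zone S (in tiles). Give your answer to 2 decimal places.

3.27

The intersection is the polygon with vertices (3.583,6), (6.143,6), (3,3.8), (3,5.364).
By the shoelace formula its area is 3.27.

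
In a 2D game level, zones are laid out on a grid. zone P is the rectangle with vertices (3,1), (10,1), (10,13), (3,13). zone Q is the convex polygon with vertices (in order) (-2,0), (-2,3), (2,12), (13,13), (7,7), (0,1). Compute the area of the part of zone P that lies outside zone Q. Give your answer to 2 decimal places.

43.78

|zone P| = 84, |zone P∩zone Q| = 40.2208.
|zone P ∖ zone Q| = |zone P| − |zone P∩zone Q| = 84 − 40.2208 = 43.78.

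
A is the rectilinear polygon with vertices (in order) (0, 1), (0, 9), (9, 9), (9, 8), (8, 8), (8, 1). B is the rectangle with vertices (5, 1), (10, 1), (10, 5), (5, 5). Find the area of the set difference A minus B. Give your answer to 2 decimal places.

53.00

|A| = 65, |A∩B| = 12.
|A ∖ B| = |A| − |A∩B| = 65 − 12 = 53.00.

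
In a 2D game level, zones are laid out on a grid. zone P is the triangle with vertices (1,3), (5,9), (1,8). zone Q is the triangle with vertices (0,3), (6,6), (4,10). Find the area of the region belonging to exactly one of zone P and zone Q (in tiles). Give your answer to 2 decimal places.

|zone P| = 10, |zone Q| = 15, |zone P∩zone Q| = 6.2748.
|zone P △ zone Q| = |zone P| + |zone Q| − 2·|zone P∩zone Q| = 10 + 15 − 12.5496 = 12.45.

12.45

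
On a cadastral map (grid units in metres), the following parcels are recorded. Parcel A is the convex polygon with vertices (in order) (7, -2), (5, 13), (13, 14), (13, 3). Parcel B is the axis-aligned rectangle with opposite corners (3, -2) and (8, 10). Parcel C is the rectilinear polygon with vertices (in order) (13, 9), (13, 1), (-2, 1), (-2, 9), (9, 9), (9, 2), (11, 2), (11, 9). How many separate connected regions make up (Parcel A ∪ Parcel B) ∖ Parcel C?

(Parcel A ∪ Parcel B) ∖ Parcel C splits into 2 disjoint pieces (area 51.4, area 17.8167).

2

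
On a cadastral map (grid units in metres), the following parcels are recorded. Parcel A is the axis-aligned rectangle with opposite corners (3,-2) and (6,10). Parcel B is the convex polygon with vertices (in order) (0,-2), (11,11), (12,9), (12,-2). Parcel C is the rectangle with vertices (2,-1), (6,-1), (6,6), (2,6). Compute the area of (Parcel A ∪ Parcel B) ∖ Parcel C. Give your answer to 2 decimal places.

80.59

|Parcel A ∪ Parcel B| = 103.5455.
|(Parcel A ∪ Parcel B) ∩ Parcel C| = 22.9545.
|(Parcel A ∪ Parcel B) ∖ Parcel C| = 103.5455 − 22.9545 = 80.59.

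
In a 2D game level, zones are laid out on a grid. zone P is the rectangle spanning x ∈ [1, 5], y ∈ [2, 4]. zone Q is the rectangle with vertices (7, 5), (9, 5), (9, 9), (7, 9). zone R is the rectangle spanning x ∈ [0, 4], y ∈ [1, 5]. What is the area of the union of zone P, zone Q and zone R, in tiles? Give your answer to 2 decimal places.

By inclusion–exclusion:
Individual areas: |zone P| = 8, |zone Q| = 8, |zone R| = 16.
|zone P∩zone Q| = 0 (no overlap).
|zone P∩zone R|: x∈[1,4], y∈[2,4] → 3·2 = 6.
|zone Q∩zone R| = 0 (no overlap).
|zone P∩zone Q∩zone R| = 0.
|zone P ∪ zone Q ∪ zone R| = 32 − 6 + 0 = 26.00.

26.00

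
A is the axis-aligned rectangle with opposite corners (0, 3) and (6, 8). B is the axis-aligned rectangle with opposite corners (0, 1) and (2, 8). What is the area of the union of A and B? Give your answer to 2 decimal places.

34.00

By inclusion–exclusion:
Individual areas: |A| = 30, |B| = 14.
|A∩B|: x∈[0,2], y∈[3,8] → 2·5 = 10.
|A ∪ B| = 44 − 10 = 34.00.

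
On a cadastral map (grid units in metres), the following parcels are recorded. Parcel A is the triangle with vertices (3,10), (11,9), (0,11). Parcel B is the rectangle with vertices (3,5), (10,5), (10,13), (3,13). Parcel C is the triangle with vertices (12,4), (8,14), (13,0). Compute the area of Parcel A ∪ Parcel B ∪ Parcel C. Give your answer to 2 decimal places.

By inclusion–exclusion:
Individual areas: |Parcel A| = 2.5, |Parcel B| = 56, |Parcel C| = 3.
|Parcel A∩Parcel B| = 1.7898.
|Parcel A∩Parcel C| = 0.0146.
|Parcel B∩Parcel C| = 0.5786.
|Parcel A∩Parcel B∩Parcel C| = 0.0146.
|Parcel A ∪ Parcel B ∪ Parcel C| = 61.5 − 2.383 + 0.0146 = 59.13.

59.13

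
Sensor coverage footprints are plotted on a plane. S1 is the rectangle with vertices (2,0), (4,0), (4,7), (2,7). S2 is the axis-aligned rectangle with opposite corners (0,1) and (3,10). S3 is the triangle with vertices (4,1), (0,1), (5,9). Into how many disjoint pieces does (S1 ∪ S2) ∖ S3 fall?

(S1 ∪ S2) ∖ S3 splits into 2 disjoint pieces (area 2, area 20.25).

2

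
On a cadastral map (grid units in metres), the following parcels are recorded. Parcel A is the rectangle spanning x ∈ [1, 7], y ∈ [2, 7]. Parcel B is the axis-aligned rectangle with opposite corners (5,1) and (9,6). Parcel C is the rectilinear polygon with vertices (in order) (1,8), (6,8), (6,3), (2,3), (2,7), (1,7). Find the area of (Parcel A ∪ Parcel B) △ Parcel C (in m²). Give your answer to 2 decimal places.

|Parcel A ∪ Parcel B| = 42.
|(Parcel A ∪ Parcel B) ∩ Parcel C| = 16.
|(Parcel A ∪ Parcel B) △ Parcel C| = 42 + 21 − 32 = 31.00.

31.00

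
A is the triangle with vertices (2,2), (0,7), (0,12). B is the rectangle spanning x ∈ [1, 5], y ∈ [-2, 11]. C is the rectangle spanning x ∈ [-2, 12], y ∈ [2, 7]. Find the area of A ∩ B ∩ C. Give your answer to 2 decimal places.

The intersection is the polygon with vertices (1,7), (2,2), (1,4.5).
By the shoelace formula its area is 1.25.

1.25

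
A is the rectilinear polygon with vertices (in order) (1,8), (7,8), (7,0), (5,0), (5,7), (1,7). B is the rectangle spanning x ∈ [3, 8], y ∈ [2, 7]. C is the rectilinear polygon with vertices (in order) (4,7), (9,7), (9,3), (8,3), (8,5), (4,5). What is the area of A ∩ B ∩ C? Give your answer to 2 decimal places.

4.00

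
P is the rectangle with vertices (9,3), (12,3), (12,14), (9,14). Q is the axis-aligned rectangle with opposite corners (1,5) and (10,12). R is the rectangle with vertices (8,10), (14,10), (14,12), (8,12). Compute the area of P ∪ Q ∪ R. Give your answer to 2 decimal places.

By inclusion–exclusion:
Individual areas: |P| = 33, |Q| = 63, |R| = 12.
|P∩Q|: x∈[9,10], y∈[5,12] → 1·7 = 7.
|P∩R|: x∈[9,12], y∈[10,12] → 3·2 = 6.
|Q∩R|: x∈[8,10], y∈[10,12] → 2·2 = 4.
|P∩Q∩R| = 2.
|P ∪ Q ∪ R| = 108 − 17 + 2 = 93.00.

93.00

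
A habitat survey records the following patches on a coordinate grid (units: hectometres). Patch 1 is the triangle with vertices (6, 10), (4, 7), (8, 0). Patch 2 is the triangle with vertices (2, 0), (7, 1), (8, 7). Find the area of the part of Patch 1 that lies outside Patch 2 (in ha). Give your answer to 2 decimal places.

9.51

|Patch 1| = 13, |Patch 1∩Patch 2| = 3.493.
|Patch 1 ∖ Patch 2| = |Patch 1| − |Patch 1∩Patch 2| = 13 − 3.493 = 9.51.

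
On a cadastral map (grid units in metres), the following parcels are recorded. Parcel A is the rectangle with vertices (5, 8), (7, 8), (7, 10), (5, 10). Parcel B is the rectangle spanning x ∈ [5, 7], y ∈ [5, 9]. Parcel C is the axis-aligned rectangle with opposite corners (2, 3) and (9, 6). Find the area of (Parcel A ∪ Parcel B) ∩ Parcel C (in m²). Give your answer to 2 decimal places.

The region (Parcel A ∪ Parcel B) ∩ Parcel C is the polygon with vertices (7,5), (5,5), (5,6), (7,6).
By the shoelace formula its area is 2.00.

2.00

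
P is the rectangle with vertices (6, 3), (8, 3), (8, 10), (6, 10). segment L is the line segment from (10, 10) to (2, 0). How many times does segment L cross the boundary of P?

2

The segment meets the boundary at (6,5), (8,7.5).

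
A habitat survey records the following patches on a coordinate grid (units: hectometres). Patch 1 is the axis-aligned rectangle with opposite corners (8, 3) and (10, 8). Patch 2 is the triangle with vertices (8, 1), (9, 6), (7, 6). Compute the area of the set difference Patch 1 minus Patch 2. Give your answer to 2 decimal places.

7.90

|Patch 1| = 10, |Patch 1∩Patch 2| = 2.1.
|Patch 1 ∖ Patch 2| = |Patch 1| − |Patch 1∩Patch 2| = 10 − 2.1 = 7.90.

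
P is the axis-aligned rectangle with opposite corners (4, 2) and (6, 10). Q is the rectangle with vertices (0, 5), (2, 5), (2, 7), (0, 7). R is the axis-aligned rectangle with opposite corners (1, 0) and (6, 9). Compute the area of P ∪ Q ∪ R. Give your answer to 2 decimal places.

49.00

By inclusion–exclusion:
Individual areas: |P| = 16, |Q| = 4, |R| = 45.
|P∩Q| = 0 (no overlap).
|P∩R|: x∈[4,6], y∈[2,9] → 2·7 = 14.
|Q∩R|: x∈[1,2], y∈[5,7] → 1·2 = 2.
|P∩Q∩R| = 0.
|P ∪ Q ∪ R| = 65 − 16 + 0 = 49.00.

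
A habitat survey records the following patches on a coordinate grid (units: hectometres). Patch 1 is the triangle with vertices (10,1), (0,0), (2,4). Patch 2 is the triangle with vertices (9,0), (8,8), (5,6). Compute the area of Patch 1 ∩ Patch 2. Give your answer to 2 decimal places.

The intersection is the polygon with vertices (8.438,0.844), (7.778,1.833), (8.82,1.443), (8.889,0.889).
By the shoelace formula its area is 0.51.

0.51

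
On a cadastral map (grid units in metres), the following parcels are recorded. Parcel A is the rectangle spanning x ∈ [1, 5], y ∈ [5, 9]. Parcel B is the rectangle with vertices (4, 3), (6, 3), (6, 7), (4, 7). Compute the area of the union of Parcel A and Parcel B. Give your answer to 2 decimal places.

By inclusion–exclusion:
Individual areas: |Parcel A| = 16, |Parcel B| = 8.
|Parcel A∩Parcel B|: x∈[4,5], y∈[5,7] → 1·2 = 2.
|Parcel A ∪ Parcel B| = 24 − 2 = 22.00.

22.00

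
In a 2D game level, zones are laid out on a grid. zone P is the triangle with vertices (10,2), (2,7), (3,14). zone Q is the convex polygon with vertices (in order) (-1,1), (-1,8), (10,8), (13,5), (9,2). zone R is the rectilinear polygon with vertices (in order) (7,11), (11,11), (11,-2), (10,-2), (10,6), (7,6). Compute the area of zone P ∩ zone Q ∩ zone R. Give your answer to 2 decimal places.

The intersection is the polygon with vertices (7.667,6), (7,6), (7,7.143).
By the shoelace formula its area is 0.38.

0.38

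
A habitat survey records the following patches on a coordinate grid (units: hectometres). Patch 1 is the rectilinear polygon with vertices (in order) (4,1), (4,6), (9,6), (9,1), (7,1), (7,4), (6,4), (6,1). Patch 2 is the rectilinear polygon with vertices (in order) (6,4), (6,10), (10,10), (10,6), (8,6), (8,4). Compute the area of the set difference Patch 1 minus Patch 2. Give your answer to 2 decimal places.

18.00

|Patch 1| = 22, |Patch 1∩Patch 2| = 4.
|Patch 1 ∖ Patch 2| = |Patch 1| − |Patch 1∩Patch 2| = 22 − 4 = 18.00.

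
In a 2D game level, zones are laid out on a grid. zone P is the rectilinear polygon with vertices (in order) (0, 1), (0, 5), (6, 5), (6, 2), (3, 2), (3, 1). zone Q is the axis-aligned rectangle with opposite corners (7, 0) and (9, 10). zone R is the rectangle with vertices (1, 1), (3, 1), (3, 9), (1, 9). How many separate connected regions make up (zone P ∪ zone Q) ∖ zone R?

3

(zone P ∪ zone Q) ∖ zone R splits into 3 disjoint pieces (area 4, area 9, area 20).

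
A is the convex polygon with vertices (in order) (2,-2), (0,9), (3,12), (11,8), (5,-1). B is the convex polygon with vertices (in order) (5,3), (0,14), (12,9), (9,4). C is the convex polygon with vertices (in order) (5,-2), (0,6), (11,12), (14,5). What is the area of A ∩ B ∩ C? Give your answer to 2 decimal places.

The intersection is the polygon with vertices (11,8), (8.2,3.8), (5,3), (2.914,7.589), (7.174,9.913).
By the shoelace formula its area is 33.10.

33.10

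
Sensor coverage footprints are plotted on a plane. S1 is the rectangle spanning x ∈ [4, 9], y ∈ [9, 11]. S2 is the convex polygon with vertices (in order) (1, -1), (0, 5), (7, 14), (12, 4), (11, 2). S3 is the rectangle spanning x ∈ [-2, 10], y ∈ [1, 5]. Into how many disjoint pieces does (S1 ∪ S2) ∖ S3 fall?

2

(S1 ∪ S2) ∖ S3 splits into 2 disjoint pieces (area 57.1857, area 7).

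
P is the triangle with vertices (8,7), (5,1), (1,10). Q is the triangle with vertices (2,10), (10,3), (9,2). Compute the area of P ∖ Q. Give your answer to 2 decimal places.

22.24

|P| = 25.5, |P∩Q| = 3.2578.
|P ∖ Q| = |P| − |P∩Q| = 25.5 − 3.2578 = 22.24.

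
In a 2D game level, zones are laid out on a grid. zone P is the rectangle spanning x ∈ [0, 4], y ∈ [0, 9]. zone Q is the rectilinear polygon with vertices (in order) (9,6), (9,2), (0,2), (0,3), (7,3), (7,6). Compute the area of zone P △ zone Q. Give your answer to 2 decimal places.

43.00

|zone P| = 36, |zone Q| = 15, |zone P∩zone Q| = 4.
|zone P △ zone Q| = |zone P| + |zone Q| − 2·|zone P∩zone Q| = 36 + 15 − 8 = 43.00.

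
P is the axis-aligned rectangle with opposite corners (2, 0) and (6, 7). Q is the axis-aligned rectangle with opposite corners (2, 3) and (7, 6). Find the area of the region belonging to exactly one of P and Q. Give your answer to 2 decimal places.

|P∩Q|: x∈[2,6], y∈[3,6] → 4·3 = 12.
|P △ Q| = |P| + |Q| − 2·|P∩Q| = 28 + 15 − 24 = 19.00.

19.00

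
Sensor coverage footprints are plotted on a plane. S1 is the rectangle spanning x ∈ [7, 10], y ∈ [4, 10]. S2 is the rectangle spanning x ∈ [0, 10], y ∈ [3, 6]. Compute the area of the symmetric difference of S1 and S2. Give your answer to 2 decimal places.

36.00

|S1∩S2|: x∈[7,10], y∈[4,6] → 3·2 = 6.
|S1 △ S2| = |S1| + |S2| − 2·|S1∩S2| = 18 + 30 − 12 = 36.00.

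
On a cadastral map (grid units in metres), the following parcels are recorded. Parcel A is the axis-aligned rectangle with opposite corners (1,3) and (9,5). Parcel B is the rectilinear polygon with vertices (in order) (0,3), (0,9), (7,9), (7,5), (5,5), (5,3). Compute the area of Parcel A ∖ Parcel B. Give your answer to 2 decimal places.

|Parcel A| = 16, |Parcel A∩Parcel B| = 8.
|Parcel A ∖ Parcel B| = |Parcel A| − |Parcel A∩Parcel B| = 16 − 8 = 8.00.

8.00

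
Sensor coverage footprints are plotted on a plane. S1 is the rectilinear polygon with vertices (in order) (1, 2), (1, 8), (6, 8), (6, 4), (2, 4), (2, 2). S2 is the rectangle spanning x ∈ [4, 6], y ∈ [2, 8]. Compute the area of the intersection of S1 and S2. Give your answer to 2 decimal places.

8.00

The intersection is the polygon with vertices (6,8), (6,4), (4,4), (4,8).
By the shoelace formula its area is 8.00.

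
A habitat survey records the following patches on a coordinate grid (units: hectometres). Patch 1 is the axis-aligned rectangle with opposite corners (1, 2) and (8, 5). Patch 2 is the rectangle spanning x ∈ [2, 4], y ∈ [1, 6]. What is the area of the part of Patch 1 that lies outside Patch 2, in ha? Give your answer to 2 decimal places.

|Patch 1∩Patch 2|: x∈[2,4], y∈[2,5] → 2·3 = 6.
|Patch 1| = 21.
|Patch 1 ∖ Patch 2| = |Patch 1| − |Patch 1∩Patch 2| = 21 − 6 = 15.00.

15.00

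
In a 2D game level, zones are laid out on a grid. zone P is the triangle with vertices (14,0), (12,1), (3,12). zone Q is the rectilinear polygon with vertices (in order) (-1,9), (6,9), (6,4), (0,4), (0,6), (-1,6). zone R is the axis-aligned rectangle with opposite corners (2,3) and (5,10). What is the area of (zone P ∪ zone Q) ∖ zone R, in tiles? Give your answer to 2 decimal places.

24.29

|zone P ∪ zone Q| = 39.3523.
|(zone P ∪ zone Q) ∩ zone R| = 15.0657.
|(zone P ∪ zone Q) ∖ zone R| = 39.3523 − 15.0657 = 24.29.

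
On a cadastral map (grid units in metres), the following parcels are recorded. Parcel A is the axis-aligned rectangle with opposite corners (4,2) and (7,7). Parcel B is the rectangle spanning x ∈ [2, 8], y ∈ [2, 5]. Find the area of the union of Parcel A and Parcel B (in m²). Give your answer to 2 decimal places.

24.00

By inclusion–exclusion:
Individual areas: |Parcel A| = 15, |Parcel B| = 18.
|Parcel A∩Parcel B|: x∈[4,7], y∈[2,5] → 3·3 = 9.
|Parcel A ∪ Parcel B| = 33 − 9 = 24.00.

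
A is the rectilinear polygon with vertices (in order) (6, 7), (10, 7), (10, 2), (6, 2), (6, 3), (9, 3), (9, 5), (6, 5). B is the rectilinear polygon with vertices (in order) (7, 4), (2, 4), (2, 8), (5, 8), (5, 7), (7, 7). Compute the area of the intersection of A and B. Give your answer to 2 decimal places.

The intersection is the polygon with vertices (7,7), (7,5), (6,5), (6,7).
By the shoelace formula its area is 2.00.

2.00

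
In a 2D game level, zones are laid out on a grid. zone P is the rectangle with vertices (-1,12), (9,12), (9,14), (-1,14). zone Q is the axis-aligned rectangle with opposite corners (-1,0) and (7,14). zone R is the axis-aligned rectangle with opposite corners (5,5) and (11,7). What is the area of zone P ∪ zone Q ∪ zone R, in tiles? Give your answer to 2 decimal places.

By inclusion–exclusion:
Individual areas: |zone P| = 20, |zone Q| = 112, |zone R| = 12.
|zone P∩zone Q|: x∈[-1,7], y∈[12,14] → 8·2 = 16.
|zone P∩zone R| = 0 (no overlap).
|zone Q∩zone R|: x∈[5,7], y∈[5,7] → 2·2 = 4.
|zone P∩zone Q∩zone R| = 0.
|zone P ∪ zone Q ∪ zone R| = 144 − 20 + 0 = 124.00.

124.00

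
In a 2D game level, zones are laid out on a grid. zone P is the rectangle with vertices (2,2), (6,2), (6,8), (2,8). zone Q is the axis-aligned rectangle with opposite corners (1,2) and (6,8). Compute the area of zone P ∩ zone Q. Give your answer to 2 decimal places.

24.00

|zone P∩zone Q|: x∈[2,6], y∈[2,8] → 4·6 = 24.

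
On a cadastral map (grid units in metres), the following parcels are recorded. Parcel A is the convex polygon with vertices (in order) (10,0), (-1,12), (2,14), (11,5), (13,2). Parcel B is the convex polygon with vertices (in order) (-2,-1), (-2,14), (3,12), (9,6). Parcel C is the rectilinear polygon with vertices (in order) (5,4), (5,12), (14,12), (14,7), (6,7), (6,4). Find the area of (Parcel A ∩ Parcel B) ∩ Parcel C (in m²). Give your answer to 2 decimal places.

The region (Parcel A ∩ Parcel B) ∩ Parcel C is the polygon with vertices (8,7), (6,7), (6,4.364), (5,5.455), (5,10).
By the shoelace formula its area is 6.59.

6.59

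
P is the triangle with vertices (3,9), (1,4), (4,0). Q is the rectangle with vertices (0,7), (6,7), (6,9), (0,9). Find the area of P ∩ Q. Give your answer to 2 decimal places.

The intersection is the polygon with vertices (3,9), (3.222,7), (2.2,7).
By the shoelace formula its area is 1.02.

1.02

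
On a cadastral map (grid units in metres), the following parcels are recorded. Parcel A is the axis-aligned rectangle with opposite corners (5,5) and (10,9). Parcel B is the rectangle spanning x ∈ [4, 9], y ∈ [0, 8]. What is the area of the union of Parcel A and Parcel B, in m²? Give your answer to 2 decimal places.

48.00

By inclusion–exclusion:
Individual areas: |Parcel A| = 20, |Parcel B| = 40.
|Parcel A∩Parcel B|: x∈[5,9], y∈[5,8] → 4·3 = 12.
|Parcel A ∪ Parcel B| = 60 − 12 = 48.00.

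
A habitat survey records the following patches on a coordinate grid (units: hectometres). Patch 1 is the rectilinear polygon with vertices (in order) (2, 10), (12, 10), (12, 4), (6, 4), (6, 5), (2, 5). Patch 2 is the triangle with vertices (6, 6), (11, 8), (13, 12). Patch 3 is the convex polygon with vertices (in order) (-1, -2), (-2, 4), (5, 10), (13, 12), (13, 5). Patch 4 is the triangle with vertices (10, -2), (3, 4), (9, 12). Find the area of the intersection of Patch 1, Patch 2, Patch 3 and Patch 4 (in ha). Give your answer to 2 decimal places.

2.46

The intersection is the polygon with vertices (6,6), (9.231,8.769), (9.333,7.333).
By the shoelace formula its area is 2.46.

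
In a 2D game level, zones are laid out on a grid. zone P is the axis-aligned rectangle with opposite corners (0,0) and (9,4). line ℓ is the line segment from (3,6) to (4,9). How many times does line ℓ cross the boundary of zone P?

0

The segment lies entirely outside zone P and never meets its boundary.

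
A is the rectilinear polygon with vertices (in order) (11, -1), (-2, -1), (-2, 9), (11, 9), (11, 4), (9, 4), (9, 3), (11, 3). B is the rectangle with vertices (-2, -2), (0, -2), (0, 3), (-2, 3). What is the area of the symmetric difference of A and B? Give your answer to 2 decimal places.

122.00

|A| = 128, |B| = 10, |A∩B| = 8.
|A △ B| = |A| + |B| − 2·|A∩B| = 128 + 10 − 16 = 122.00.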